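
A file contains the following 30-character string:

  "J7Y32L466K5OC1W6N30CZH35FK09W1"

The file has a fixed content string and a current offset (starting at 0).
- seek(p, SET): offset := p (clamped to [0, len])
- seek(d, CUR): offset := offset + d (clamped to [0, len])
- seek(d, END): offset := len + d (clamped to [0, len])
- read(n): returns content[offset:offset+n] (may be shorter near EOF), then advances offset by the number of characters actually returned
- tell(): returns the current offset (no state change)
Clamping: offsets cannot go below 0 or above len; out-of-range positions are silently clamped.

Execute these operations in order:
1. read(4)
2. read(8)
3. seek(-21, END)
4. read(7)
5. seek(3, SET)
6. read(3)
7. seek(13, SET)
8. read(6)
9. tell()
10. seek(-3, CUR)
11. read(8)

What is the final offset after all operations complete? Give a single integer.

After 1 (read(4)): returned 'J7Y3', offset=4
After 2 (read(8)): returned '2L466K5O', offset=12
After 3 (seek(-21, END)): offset=9
After 4 (read(7)): returned 'K5OC1W6', offset=16
After 5 (seek(3, SET)): offset=3
After 6 (read(3)): returned '32L', offset=6
After 7 (seek(13, SET)): offset=13
After 8 (read(6)): returned '1W6N30', offset=19
After 9 (tell()): offset=19
After 10 (seek(-3, CUR)): offset=16
After 11 (read(8)): returned 'N30CZH35', offset=24

Answer: 24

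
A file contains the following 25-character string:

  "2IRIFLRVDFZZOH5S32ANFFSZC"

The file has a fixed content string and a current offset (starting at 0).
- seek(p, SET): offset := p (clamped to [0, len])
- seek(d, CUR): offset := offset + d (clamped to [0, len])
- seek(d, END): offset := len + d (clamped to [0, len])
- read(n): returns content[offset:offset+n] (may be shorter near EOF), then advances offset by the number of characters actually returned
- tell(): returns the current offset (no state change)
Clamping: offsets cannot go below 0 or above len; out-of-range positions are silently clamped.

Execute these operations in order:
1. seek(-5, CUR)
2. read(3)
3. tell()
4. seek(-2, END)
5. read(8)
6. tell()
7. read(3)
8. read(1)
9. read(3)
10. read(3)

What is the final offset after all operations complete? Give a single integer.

Answer: 25

Derivation:
After 1 (seek(-5, CUR)): offset=0
After 2 (read(3)): returned '2IR', offset=3
After 3 (tell()): offset=3
After 4 (seek(-2, END)): offset=23
After 5 (read(8)): returned 'ZC', offset=25
After 6 (tell()): offset=25
After 7 (read(3)): returned '', offset=25
After 8 (read(1)): returned '', offset=25
After 9 (read(3)): returned '', offset=25
After 10 (read(3)): returned '', offset=25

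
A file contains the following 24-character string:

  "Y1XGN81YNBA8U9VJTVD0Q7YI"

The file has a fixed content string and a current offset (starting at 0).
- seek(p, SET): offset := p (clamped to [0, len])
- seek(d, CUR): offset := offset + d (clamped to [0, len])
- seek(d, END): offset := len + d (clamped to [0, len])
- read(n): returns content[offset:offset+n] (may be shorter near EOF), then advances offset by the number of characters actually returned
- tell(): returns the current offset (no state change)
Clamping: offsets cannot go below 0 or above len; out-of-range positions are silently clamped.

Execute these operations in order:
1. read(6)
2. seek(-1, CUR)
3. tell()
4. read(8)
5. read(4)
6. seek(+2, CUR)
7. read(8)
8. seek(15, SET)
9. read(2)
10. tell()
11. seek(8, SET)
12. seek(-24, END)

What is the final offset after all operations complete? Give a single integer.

Answer: 0

Derivation:
After 1 (read(6)): returned 'Y1XGN8', offset=6
After 2 (seek(-1, CUR)): offset=5
After 3 (tell()): offset=5
After 4 (read(8)): returned '81YNBA8U', offset=13
After 5 (read(4)): returned '9VJT', offset=17
After 6 (seek(+2, CUR)): offset=19
After 7 (read(8)): returned '0Q7YI', offset=24
After 8 (seek(15, SET)): offset=15
After 9 (read(2)): returned 'JT', offset=17
After 10 (tell()): offset=17
After 11 (seek(8, SET)): offset=8
After 12 (seek(-24, END)): offset=0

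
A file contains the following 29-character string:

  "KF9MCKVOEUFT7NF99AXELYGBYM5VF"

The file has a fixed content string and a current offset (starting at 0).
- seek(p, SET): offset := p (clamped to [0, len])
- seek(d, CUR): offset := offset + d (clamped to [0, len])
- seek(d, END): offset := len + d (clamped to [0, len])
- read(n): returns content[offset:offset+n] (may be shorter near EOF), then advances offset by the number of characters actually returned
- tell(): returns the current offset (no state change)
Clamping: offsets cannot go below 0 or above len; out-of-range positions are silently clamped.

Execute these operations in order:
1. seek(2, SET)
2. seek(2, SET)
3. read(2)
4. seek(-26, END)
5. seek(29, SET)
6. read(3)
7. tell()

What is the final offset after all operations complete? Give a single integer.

Answer: 29

Derivation:
After 1 (seek(2, SET)): offset=2
After 2 (seek(2, SET)): offset=2
After 3 (read(2)): returned '9M', offset=4
After 4 (seek(-26, END)): offset=3
After 5 (seek(29, SET)): offset=29
After 6 (read(3)): returned '', offset=29
After 7 (tell()): offset=29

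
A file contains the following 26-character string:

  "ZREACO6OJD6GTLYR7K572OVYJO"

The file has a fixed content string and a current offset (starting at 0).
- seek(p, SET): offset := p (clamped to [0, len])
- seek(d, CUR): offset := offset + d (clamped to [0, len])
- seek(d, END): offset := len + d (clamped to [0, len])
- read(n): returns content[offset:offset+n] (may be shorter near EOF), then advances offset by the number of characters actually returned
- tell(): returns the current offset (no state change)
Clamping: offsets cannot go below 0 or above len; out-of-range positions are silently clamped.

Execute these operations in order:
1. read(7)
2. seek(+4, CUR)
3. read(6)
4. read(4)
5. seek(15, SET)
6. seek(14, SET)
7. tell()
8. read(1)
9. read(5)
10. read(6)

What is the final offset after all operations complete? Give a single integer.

After 1 (read(7)): returned 'ZREACO6', offset=7
After 2 (seek(+4, CUR)): offset=11
After 3 (read(6)): returned 'GTLYR7', offset=17
After 4 (read(4)): returned 'K572', offset=21
After 5 (seek(15, SET)): offset=15
After 6 (seek(14, SET)): offset=14
After 7 (tell()): offset=14
After 8 (read(1)): returned 'Y', offset=15
After 9 (read(5)): returned 'R7K57', offset=20
After 10 (read(6)): returned '2OVYJO', offset=26

Answer: 26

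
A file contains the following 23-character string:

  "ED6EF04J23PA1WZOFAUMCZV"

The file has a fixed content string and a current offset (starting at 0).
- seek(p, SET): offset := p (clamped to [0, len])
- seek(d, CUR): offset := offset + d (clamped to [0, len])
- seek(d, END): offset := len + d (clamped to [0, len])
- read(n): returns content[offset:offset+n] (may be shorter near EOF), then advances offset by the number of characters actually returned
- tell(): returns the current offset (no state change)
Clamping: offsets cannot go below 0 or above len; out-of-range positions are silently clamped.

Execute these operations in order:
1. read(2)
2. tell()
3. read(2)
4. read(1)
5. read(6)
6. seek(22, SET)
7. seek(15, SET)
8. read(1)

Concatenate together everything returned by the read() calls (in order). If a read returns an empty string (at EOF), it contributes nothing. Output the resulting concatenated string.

Answer: ED6EF04J23PO

Derivation:
After 1 (read(2)): returned 'ED', offset=2
After 2 (tell()): offset=2
After 3 (read(2)): returned '6E', offset=4
After 4 (read(1)): returned 'F', offset=5
After 5 (read(6)): returned '04J23P', offset=11
After 6 (seek(22, SET)): offset=22
After 7 (seek(15, SET)): offset=15
After 8 (read(1)): returned 'O', offset=16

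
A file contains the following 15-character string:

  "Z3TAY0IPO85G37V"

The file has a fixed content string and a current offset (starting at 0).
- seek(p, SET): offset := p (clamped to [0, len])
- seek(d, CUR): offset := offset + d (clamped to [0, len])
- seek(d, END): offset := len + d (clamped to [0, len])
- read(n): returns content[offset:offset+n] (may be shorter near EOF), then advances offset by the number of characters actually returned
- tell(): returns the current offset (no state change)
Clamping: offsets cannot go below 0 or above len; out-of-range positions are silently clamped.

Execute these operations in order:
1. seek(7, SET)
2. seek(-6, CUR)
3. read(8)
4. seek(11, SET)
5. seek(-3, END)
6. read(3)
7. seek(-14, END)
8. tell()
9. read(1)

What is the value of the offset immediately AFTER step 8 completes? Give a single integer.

Answer: 1

Derivation:
After 1 (seek(7, SET)): offset=7
After 2 (seek(-6, CUR)): offset=1
After 3 (read(8)): returned '3TAY0IPO', offset=9
After 4 (seek(11, SET)): offset=11
After 5 (seek(-3, END)): offset=12
After 6 (read(3)): returned '37V', offset=15
After 7 (seek(-14, END)): offset=1
After 8 (tell()): offset=1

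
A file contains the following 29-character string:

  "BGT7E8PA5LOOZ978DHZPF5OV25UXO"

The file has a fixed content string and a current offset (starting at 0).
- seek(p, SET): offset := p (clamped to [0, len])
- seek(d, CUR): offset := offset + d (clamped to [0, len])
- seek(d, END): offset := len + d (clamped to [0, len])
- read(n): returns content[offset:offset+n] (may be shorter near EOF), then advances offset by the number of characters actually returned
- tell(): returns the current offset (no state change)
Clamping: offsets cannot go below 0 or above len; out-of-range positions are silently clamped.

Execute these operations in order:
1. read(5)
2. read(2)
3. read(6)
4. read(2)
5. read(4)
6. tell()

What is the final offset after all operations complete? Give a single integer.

After 1 (read(5)): returned 'BGT7E', offset=5
After 2 (read(2)): returned '8P', offset=7
After 3 (read(6)): returned 'A5LOOZ', offset=13
After 4 (read(2)): returned '97', offset=15
After 5 (read(4)): returned '8DHZ', offset=19
After 6 (tell()): offset=19

Answer: 19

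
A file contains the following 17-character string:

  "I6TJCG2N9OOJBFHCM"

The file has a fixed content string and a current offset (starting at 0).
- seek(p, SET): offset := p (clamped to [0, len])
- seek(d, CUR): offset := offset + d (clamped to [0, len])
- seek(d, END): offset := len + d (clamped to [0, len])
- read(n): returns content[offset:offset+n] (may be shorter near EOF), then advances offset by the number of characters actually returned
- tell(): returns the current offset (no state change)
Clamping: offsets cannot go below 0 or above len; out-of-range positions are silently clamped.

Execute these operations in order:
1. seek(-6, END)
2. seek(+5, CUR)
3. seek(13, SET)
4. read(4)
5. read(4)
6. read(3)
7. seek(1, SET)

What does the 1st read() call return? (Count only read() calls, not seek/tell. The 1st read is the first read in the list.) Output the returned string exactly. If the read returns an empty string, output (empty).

After 1 (seek(-6, END)): offset=11
After 2 (seek(+5, CUR)): offset=16
After 3 (seek(13, SET)): offset=13
After 4 (read(4)): returned 'FHCM', offset=17
After 5 (read(4)): returned '', offset=17
After 6 (read(3)): returned '', offset=17
After 7 (seek(1, SET)): offset=1

Answer: FHCM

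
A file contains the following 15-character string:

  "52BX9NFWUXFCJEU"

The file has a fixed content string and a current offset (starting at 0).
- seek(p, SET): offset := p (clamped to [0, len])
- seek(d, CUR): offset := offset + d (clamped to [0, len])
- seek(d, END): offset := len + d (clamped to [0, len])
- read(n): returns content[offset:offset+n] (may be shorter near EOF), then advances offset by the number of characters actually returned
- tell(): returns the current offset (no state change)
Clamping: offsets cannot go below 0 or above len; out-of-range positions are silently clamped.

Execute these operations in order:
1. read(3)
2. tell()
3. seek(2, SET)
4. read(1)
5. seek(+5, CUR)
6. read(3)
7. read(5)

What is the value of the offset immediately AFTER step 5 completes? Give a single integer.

Answer: 8

Derivation:
After 1 (read(3)): returned '52B', offset=3
After 2 (tell()): offset=3
After 3 (seek(2, SET)): offset=2
After 4 (read(1)): returned 'B', offset=3
After 5 (seek(+5, CUR)): offset=8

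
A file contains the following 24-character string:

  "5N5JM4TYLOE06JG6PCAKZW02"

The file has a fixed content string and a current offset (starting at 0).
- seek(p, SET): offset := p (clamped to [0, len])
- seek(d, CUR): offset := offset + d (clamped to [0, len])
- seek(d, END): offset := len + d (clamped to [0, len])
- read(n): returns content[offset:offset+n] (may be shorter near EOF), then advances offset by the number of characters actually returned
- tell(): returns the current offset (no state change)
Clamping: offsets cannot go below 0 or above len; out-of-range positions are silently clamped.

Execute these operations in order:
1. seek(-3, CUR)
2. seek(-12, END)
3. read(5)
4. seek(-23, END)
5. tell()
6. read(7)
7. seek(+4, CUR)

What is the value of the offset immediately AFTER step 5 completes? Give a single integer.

Answer: 1

Derivation:
After 1 (seek(-3, CUR)): offset=0
After 2 (seek(-12, END)): offset=12
After 3 (read(5)): returned '6JG6P', offset=17
After 4 (seek(-23, END)): offset=1
After 5 (tell()): offset=1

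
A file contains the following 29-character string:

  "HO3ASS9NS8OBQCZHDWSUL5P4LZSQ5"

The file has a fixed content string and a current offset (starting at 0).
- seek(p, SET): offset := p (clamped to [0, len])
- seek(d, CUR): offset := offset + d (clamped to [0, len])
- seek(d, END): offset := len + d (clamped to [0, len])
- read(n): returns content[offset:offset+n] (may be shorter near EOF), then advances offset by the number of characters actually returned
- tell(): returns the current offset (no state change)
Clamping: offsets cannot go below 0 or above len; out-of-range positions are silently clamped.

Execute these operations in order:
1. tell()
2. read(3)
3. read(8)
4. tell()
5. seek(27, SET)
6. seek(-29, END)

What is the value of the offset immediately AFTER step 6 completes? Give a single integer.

Answer: 0

Derivation:
After 1 (tell()): offset=0
After 2 (read(3)): returned 'HO3', offset=3
After 3 (read(8)): returned 'ASS9NS8O', offset=11
After 4 (tell()): offset=11
After 5 (seek(27, SET)): offset=27
After 6 (seek(-29, END)): offset=0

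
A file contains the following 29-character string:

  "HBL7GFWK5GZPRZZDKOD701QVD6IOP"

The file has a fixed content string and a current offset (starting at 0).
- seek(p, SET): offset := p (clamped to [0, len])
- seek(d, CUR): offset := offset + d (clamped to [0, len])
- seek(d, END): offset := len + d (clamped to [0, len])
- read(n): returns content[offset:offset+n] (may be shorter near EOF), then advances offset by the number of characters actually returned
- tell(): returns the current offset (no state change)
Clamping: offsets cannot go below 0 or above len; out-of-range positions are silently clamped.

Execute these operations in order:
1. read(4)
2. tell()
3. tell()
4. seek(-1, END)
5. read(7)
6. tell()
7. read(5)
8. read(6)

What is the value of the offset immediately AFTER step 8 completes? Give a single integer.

After 1 (read(4)): returned 'HBL7', offset=4
After 2 (tell()): offset=4
After 3 (tell()): offset=4
After 4 (seek(-1, END)): offset=28
After 5 (read(7)): returned 'P', offset=29
After 6 (tell()): offset=29
After 7 (read(5)): returned '', offset=29
After 8 (read(6)): returned '', offset=29

Answer: 29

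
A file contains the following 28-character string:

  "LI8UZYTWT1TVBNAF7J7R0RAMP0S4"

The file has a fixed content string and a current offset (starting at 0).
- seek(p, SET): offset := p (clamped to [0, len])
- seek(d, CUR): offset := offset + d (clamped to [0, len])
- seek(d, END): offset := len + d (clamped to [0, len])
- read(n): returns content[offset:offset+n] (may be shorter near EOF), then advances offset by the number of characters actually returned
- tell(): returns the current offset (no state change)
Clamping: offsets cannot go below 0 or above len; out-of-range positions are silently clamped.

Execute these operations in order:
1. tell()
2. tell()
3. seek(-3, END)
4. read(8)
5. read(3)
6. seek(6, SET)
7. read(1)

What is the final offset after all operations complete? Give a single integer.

Answer: 7

Derivation:
After 1 (tell()): offset=0
After 2 (tell()): offset=0
After 3 (seek(-3, END)): offset=25
After 4 (read(8)): returned '0S4', offset=28
After 5 (read(3)): returned '', offset=28
After 6 (seek(6, SET)): offset=6
After 7 (read(1)): returned 'T', offset=7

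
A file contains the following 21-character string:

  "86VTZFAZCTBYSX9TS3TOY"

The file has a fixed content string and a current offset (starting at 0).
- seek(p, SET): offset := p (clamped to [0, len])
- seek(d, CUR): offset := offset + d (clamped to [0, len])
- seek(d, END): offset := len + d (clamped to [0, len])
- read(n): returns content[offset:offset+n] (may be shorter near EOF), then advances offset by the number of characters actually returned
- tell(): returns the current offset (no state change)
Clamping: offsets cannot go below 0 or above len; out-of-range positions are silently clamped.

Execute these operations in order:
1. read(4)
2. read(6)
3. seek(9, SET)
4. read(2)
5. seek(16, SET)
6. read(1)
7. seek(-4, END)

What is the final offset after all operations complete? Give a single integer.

Answer: 17

Derivation:
After 1 (read(4)): returned '86VT', offset=4
After 2 (read(6)): returned 'ZFAZCT', offset=10
After 3 (seek(9, SET)): offset=9
After 4 (read(2)): returned 'TB', offset=11
After 5 (seek(16, SET)): offset=16
After 6 (read(1)): returned 'S', offset=17
After 7 (seek(-4, END)): offset=17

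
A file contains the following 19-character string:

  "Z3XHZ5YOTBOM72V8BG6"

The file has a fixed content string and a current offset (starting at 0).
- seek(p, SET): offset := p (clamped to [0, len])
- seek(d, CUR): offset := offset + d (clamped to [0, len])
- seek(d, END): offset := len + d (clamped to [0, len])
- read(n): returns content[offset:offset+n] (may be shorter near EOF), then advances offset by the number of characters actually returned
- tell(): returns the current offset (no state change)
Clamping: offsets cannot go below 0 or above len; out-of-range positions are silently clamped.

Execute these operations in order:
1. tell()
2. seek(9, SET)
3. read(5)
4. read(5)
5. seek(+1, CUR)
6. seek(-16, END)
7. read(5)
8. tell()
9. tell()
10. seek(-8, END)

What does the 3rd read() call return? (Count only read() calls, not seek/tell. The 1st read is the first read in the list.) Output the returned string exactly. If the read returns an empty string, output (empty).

After 1 (tell()): offset=0
After 2 (seek(9, SET)): offset=9
After 3 (read(5)): returned 'BOM72', offset=14
After 4 (read(5)): returned 'V8BG6', offset=19
After 5 (seek(+1, CUR)): offset=19
After 6 (seek(-16, END)): offset=3
After 7 (read(5)): returned 'HZ5YO', offset=8
After 8 (tell()): offset=8
After 9 (tell()): offset=8
After 10 (seek(-8, END)): offset=11

Answer: HZ5YO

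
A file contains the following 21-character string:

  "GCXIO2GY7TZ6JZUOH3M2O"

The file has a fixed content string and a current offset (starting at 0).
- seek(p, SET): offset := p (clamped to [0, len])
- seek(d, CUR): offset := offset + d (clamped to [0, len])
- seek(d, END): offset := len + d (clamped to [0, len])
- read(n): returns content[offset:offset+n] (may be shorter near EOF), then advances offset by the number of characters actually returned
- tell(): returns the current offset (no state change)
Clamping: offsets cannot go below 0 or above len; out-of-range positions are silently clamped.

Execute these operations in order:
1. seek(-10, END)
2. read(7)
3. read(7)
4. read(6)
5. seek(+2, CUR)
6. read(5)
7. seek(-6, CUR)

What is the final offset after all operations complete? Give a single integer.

Answer: 15

Derivation:
After 1 (seek(-10, END)): offset=11
After 2 (read(7)): returned '6JZUOH3', offset=18
After 3 (read(7)): returned 'M2O', offset=21
After 4 (read(6)): returned '', offset=21
After 5 (seek(+2, CUR)): offset=21
After 6 (read(5)): returned '', offset=21
After 7 (seek(-6, CUR)): offset=15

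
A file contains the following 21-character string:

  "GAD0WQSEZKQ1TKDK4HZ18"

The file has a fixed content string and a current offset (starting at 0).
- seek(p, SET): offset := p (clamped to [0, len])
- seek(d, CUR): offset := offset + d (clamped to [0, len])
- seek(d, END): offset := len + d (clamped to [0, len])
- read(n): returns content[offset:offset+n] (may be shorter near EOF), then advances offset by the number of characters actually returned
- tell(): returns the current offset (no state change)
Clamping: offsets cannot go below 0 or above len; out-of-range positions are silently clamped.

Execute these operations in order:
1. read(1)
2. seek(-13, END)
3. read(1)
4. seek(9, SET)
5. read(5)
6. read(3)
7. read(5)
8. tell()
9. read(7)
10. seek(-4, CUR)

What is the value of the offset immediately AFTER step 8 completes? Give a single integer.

After 1 (read(1)): returned 'G', offset=1
After 2 (seek(-13, END)): offset=8
After 3 (read(1)): returned 'Z', offset=9
After 4 (seek(9, SET)): offset=9
After 5 (read(5)): returned 'KQ1TK', offset=14
After 6 (read(3)): returned 'DK4', offset=17
After 7 (read(5)): returned 'HZ18', offset=21
After 8 (tell()): offset=21

Answer: 21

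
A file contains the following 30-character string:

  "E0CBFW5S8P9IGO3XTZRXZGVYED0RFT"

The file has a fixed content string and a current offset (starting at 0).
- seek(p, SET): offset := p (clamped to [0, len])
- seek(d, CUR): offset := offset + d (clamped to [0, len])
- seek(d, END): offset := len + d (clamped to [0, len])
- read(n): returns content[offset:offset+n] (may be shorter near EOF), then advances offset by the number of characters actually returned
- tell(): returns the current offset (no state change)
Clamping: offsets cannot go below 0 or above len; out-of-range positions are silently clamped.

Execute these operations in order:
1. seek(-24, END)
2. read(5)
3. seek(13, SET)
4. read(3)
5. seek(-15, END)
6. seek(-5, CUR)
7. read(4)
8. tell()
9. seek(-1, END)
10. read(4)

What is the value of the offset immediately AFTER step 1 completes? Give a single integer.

Answer: 6

Derivation:
After 1 (seek(-24, END)): offset=6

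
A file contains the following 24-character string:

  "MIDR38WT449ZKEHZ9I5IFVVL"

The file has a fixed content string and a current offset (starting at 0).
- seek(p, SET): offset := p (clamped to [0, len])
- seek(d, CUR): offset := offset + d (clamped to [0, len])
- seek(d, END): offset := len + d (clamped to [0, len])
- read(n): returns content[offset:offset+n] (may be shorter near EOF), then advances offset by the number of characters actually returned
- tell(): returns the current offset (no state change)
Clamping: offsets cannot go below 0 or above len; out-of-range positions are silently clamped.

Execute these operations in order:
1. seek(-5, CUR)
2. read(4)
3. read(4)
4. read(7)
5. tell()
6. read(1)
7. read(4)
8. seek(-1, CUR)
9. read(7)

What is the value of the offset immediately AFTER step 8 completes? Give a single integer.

Answer: 19

Derivation:
After 1 (seek(-5, CUR)): offset=0
After 2 (read(4)): returned 'MIDR', offset=4
After 3 (read(4)): returned '38WT', offset=8
After 4 (read(7)): returned '449ZKEH', offset=15
After 5 (tell()): offset=15
After 6 (read(1)): returned 'Z', offset=16
After 7 (read(4)): returned '9I5I', offset=20
After 8 (seek(-1, CUR)): offset=19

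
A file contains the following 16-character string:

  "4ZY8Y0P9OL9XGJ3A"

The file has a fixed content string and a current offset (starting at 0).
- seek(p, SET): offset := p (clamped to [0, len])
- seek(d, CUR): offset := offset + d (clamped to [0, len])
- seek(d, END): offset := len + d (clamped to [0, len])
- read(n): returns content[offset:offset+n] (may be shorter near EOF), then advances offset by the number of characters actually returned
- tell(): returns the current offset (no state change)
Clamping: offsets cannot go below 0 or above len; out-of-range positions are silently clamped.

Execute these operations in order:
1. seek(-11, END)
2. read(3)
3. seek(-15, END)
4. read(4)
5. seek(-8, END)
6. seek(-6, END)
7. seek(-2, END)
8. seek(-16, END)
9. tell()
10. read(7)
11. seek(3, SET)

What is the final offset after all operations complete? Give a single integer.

Answer: 3

Derivation:
After 1 (seek(-11, END)): offset=5
After 2 (read(3)): returned '0P9', offset=8
After 3 (seek(-15, END)): offset=1
After 4 (read(4)): returned 'ZY8Y', offset=5
After 5 (seek(-8, END)): offset=8
After 6 (seek(-6, END)): offset=10
After 7 (seek(-2, END)): offset=14
After 8 (seek(-16, END)): offset=0
After 9 (tell()): offset=0
After 10 (read(7)): returned '4ZY8Y0P', offset=7
After 11 (seek(3, SET)): offset=3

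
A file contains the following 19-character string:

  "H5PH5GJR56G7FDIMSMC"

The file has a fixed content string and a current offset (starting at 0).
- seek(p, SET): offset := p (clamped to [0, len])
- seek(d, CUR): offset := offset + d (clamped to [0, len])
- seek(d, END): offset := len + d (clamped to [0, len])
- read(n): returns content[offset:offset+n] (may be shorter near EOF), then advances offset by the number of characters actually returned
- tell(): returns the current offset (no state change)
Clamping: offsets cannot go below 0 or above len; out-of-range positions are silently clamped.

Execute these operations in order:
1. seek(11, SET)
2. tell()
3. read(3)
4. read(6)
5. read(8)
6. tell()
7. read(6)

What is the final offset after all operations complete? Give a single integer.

Answer: 19

Derivation:
After 1 (seek(11, SET)): offset=11
After 2 (tell()): offset=11
After 3 (read(3)): returned '7FD', offset=14
After 4 (read(6)): returned 'IMSMC', offset=19
After 5 (read(8)): returned '', offset=19
After 6 (tell()): offset=19
After 7 (read(6)): returned '', offset=19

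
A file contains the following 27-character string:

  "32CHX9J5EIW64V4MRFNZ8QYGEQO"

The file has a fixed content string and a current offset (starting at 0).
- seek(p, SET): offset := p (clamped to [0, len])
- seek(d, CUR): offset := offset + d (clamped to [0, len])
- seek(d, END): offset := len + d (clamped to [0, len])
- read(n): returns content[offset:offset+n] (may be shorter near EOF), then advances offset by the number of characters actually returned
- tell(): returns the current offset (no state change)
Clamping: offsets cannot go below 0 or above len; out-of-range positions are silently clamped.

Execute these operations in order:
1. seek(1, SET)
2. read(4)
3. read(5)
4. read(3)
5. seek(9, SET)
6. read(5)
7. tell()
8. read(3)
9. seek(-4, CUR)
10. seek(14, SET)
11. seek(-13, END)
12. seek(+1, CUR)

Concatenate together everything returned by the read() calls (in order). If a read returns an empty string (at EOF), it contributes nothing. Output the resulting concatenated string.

Answer: 2CHX9J5EIW64IW64V4MR

Derivation:
After 1 (seek(1, SET)): offset=1
After 2 (read(4)): returned '2CHX', offset=5
After 3 (read(5)): returned '9J5EI', offset=10
After 4 (read(3)): returned 'W64', offset=13
After 5 (seek(9, SET)): offset=9
After 6 (read(5)): returned 'IW64V', offset=14
After 7 (tell()): offset=14
After 8 (read(3)): returned '4MR', offset=17
After 9 (seek(-4, CUR)): offset=13
After 10 (seek(14, SET)): offset=14
After 11 (seek(-13, END)): offset=14
After 12 (seek(+1, CUR)): offset=15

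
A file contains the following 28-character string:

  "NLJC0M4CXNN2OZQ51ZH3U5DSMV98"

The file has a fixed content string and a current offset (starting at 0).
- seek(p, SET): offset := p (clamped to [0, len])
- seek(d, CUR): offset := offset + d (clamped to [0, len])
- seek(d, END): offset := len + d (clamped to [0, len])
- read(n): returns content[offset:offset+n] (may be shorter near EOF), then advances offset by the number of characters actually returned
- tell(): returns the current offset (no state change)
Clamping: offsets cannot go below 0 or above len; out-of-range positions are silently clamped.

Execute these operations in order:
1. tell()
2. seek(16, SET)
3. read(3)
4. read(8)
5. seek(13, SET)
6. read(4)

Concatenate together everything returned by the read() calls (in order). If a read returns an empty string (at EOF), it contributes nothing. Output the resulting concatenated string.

After 1 (tell()): offset=0
After 2 (seek(16, SET)): offset=16
After 3 (read(3)): returned '1ZH', offset=19
After 4 (read(8)): returned '3U5DSMV9', offset=27
After 5 (seek(13, SET)): offset=13
After 6 (read(4)): returned 'ZQ51', offset=17

Answer: 1ZH3U5DSMV9ZQ51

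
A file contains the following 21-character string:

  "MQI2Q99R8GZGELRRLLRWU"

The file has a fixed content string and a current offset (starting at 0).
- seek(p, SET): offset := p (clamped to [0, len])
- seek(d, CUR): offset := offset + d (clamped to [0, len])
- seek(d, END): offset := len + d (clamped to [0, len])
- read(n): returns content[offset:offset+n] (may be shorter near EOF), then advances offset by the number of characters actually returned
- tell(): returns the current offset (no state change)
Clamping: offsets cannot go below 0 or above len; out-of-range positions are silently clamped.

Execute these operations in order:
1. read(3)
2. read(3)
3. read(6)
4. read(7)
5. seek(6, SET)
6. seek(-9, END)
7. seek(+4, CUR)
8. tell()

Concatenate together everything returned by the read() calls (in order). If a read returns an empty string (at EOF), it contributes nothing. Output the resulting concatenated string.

After 1 (read(3)): returned 'MQI', offset=3
After 2 (read(3)): returned '2Q9', offset=6
After 3 (read(6)): returned '9R8GZG', offset=12
After 4 (read(7)): returned 'ELRRLLR', offset=19
After 5 (seek(6, SET)): offset=6
After 6 (seek(-9, END)): offset=12
After 7 (seek(+4, CUR)): offset=16
After 8 (tell()): offset=16

Answer: MQI2Q99R8GZGELRRLLR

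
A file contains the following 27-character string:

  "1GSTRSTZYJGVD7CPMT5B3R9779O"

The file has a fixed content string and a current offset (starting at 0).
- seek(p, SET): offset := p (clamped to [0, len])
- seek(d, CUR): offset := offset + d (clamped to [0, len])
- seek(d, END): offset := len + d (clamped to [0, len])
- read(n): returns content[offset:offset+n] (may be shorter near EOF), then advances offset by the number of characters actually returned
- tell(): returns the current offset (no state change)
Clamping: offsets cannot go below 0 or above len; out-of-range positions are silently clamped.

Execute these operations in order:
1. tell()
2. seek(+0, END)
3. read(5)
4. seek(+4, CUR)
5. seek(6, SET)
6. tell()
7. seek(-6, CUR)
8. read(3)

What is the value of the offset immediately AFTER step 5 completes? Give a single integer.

Answer: 6

Derivation:
After 1 (tell()): offset=0
After 2 (seek(+0, END)): offset=27
After 3 (read(5)): returned '', offset=27
After 4 (seek(+4, CUR)): offset=27
After 5 (seek(6, SET)): offset=6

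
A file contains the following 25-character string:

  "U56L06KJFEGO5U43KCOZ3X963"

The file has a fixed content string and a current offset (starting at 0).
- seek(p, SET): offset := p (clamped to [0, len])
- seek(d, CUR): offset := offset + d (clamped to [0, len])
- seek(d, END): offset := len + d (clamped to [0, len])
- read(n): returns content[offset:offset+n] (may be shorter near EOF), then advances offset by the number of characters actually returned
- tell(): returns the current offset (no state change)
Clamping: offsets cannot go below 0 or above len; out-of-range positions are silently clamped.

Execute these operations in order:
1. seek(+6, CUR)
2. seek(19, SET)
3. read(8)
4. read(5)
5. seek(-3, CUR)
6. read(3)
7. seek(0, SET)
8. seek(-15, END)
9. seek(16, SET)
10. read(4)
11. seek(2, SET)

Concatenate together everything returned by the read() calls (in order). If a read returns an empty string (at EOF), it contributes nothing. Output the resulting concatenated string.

Answer: Z3X963963KCOZ

Derivation:
After 1 (seek(+6, CUR)): offset=6
After 2 (seek(19, SET)): offset=19
After 3 (read(8)): returned 'Z3X963', offset=25
After 4 (read(5)): returned '', offset=25
After 5 (seek(-3, CUR)): offset=22
After 6 (read(3)): returned '963', offset=25
After 7 (seek(0, SET)): offset=0
After 8 (seek(-15, END)): offset=10
After 9 (seek(16, SET)): offset=16
After 10 (read(4)): returned 'KCOZ', offset=20
After 11 (seek(2, SET)): offset=2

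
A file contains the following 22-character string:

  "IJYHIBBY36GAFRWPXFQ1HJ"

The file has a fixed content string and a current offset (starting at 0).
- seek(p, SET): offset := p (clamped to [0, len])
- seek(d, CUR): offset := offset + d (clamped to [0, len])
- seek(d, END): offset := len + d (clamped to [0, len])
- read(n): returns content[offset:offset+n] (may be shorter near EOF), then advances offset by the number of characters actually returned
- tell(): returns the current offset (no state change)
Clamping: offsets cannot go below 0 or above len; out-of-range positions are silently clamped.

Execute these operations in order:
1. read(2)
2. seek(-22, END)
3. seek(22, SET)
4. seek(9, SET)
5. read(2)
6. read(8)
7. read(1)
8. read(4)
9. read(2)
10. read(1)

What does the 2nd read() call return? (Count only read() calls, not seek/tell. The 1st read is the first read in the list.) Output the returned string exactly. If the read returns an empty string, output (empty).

Answer: 6G

Derivation:
After 1 (read(2)): returned 'IJ', offset=2
After 2 (seek(-22, END)): offset=0
After 3 (seek(22, SET)): offset=22
After 4 (seek(9, SET)): offset=9
After 5 (read(2)): returned '6G', offset=11
After 6 (read(8)): returned 'AFRWPXFQ', offset=19
After 7 (read(1)): returned '1', offset=20
After 8 (read(4)): returned 'HJ', offset=22
After 9 (read(2)): returned '', offset=22
After 10 (read(1)): returned '', offset=22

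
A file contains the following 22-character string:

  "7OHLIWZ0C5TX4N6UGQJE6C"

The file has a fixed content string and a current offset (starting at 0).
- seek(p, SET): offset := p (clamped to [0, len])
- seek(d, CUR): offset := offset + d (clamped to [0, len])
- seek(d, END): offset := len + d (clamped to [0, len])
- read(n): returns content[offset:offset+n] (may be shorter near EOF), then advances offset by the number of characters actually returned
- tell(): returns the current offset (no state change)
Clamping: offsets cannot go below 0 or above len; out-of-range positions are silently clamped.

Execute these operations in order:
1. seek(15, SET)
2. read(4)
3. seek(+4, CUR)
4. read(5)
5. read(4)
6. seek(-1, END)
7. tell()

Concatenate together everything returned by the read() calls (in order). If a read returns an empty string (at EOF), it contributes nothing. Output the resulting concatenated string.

After 1 (seek(15, SET)): offset=15
After 2 (read(4)): returned 'UGQJ', offset=19
After 3 (seek(+4, CUR)): offset=22
After 4 (read(5)): returned '', offset=22
After 5 (read(4)): returned '', offset=22
After 6 (seek(-1, END)): offset=21
After 7 (tell()): offset=21

Answer: UGQJ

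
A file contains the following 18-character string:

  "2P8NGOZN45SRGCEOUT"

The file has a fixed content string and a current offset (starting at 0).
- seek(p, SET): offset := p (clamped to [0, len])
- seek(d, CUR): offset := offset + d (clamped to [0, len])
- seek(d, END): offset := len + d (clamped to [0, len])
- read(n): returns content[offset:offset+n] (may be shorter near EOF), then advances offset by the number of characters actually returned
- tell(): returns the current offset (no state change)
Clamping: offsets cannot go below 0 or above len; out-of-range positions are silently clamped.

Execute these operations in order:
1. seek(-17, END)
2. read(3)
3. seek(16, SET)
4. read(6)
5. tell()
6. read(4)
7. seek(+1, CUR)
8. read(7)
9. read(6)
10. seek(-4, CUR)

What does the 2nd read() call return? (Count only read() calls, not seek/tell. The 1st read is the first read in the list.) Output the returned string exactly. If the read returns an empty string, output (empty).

After 1 (seek(-17, END)): offset=1
After 2 (read(3)): returned 'P8N', offset=4
After 3 (seek(16, SET)): offset=16
After 4 (read(6)): returned 'UT', offset=18
After 5 (tell()): offset=18
After 6 (read(4)): returned '', offset=18
After 7 (seek(+1, CUR)): offset=18
After 8 (read(7)): returned '', offset=18
After 9 (read(6)): returned '', offset=18
After 10 (seek(-4, CUR)): offset=14

Answer: UT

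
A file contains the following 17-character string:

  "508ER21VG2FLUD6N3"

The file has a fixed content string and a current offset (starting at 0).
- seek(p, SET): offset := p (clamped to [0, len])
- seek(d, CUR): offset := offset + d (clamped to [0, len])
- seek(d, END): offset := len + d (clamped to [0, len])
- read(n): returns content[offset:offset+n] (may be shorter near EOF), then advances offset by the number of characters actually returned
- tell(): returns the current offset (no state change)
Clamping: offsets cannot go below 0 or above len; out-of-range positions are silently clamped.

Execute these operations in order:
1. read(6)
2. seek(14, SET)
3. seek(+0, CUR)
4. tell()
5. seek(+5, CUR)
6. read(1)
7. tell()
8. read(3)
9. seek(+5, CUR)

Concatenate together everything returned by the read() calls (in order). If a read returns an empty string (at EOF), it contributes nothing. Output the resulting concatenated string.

Answer: 508ER2

Derivation:
After 1 (read(6)): returned '508ER2', offset=6
After 2 (seek(14, SET)): offset=14
After 3 (seek(+0, CUR)): offset=14
After 4 (tell()): offset=14
After 5 (seek(+5, CUR)): offset=17
After 6 (read(1)): returned '', offset=17
After 7 (tell()): offset=17
After 8 (read(3)): returned '', offset=17
After 9 (seek(+5, CUR)): offset=17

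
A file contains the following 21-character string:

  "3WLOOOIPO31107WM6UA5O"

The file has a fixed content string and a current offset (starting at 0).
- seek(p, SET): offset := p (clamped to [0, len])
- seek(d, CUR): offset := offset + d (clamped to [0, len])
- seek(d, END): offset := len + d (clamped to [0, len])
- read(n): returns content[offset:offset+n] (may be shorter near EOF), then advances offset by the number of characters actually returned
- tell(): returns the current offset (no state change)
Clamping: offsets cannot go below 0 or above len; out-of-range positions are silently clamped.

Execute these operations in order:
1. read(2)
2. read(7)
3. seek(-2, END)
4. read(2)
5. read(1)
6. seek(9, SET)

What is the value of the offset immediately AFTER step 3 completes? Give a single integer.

After 1 (read(2)): returned '3W', offset=2
After 2 (read(7)): returned 'LOOOIPO', offset=9
After 3 (seek(-2, END)): offset=19

Answer: 19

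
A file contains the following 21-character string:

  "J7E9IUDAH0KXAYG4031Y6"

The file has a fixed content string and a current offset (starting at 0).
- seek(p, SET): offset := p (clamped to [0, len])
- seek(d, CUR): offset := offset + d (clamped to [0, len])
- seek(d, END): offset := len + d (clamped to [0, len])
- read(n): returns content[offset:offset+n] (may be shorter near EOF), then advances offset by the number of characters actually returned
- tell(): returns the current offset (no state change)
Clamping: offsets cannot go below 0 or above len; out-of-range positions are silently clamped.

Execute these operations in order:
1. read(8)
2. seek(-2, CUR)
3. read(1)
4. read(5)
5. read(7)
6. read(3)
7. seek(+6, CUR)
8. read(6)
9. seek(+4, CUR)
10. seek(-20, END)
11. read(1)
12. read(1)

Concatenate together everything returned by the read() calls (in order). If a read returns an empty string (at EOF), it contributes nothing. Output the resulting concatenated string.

After 1 (read(8)): returned 'J7E9IUDA', offset=8
After 2 (seek(-2, CUR)): offset=6
After 3 (read(1)): returned 'D', offset=7
After 4 (read(5)): returned 'AH0KX', offset=12
After 5 (read(7)): returned 'AYG4031', offset=19
After 6 (read(3)): returned 'Y6', offset=21
After 7 (seek(+6, CUR)): offset=21
After 8 (read(6)): returned '', offset=21
After 9 (seek(+4, CUR)): offset=21
After 10 (seek(-20, END)): offset=1
After 11 (read(1)): returned '7', offset=2
After 12 (read(1)): returned 'E', offset=3

Answer: J7E9IUDADAH0KXAYG4031Y67E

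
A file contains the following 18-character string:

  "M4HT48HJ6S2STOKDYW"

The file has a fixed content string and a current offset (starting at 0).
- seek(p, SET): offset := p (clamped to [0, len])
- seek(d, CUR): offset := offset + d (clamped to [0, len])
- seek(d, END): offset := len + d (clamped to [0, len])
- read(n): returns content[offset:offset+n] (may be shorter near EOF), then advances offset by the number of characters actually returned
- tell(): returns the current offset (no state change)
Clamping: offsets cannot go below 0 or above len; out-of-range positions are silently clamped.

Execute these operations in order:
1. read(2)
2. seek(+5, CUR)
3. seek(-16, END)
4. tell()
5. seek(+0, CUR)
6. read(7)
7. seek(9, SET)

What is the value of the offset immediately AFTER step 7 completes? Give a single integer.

After 1 (read(2)): returned 'M4', offset=2
After 2 (seek(+5, CUR)): offset=7
After 3 (seek(-16, END)): offset=2
After 4 (tell()): offset=2
After 5 (seek(+0, CUR)): offset=2
After 6 (read(7)): returned 'HT48HJ6', offset=9
After 7 (seek(9, SET)): offset=9

Answer: 9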